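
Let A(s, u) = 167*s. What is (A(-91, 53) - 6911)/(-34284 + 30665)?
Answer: 22108/3619 ≈ 6.1089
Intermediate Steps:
(A(-91, 53) - 6911)/(-34284 + 30665) = (167*(-91) - 6911)/(-34284 + 30665) = (-15197 - 6911)/(-3619) = -22108*(-1/3619) = 22108/3619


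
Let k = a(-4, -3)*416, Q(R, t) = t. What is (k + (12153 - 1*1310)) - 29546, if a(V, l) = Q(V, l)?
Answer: -19951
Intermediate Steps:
a(V, l) = l
k = -1248 (k = -3*416 = -1248)
(k + (12153 - 1*1310)) - 29546 = (-1248 + (12153 - 1*1310)) - 29546 = (-1248 + (12153 - 1310)) - 29546 = (-1248 + 10843) - 29546 = 9595 - 29546 = -19951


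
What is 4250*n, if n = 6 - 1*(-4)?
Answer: 42500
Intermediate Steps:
n = 10 (n = 6 + 4 = 10)
4250*n = 4250*10 = 42500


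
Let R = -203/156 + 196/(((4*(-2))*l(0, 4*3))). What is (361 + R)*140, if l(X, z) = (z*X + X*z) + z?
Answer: 3905615/78 ≈ 50072.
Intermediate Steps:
l(X, z) = z + 2*X*z (l(X, z) = (X*z + X*z) + z = 2*X*z + z = z + 2*X*z)
R = -1043/312 (R = -203/156 + 196/(((4*(-2))*((4*3)*(1 + 2*0)))) = -203*1/156 + 196/((-96*(1 + 0))) = -203/156 + 196/((-96)) = -203/156 + 196/((-8*12)) = -203/156 + 196/(-96) = -203/156 + 196*(-1/96) = -203/156 - 49/24 = -1043/312 ≈ -3.3429)
(361 + R)*140 = (361 - 1043/312)*140 = (111589/312)*140 = 3905615/78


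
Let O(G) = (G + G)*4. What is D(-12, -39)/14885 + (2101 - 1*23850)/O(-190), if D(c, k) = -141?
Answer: 64703909/4525040 ≈ 14.299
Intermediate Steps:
O(G) = 8*G (O(G) = (2*G)*4 = 8*G)
D(-12, -39)/14885 + (2101 - 1*23850)/O(-190) = -141/14885 + (2101 - 1*23850)/((8*(-190))) = -141*1/14885 + (2101 - 23850)/(-1520) = -141/14885 - 21749*(-1/1520) = -141/14885 + 21749/1520 = 64703909/4525040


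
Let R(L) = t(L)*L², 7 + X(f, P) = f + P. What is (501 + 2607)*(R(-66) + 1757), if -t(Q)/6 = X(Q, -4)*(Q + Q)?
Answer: -825623252076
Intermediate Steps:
X(f, P) = -7 + P + f (X(f, P) = -7 + (f + P) = -7 + (P + f) = -7 + P + f)
t(Q) = -12*Q*(-11 + Q) (t(Q) = -6*(-7 - 4 + Q)*(Q + Q) = -6*(-11 + Q)*2*Q = -12*Q*(-11 + Q))
R(L) = 12*L³*(11 - L) (R(L) = (12*L*(11 - L))*L² = 12*L³*(11 - L))
(501 + 2607)*(R(-66) + 1757) = (501 + 2607)*(12*(-66)³*(11 - 1*(-66)) + 1757) = 3108*(12*(-287496)*(11 + 66) + 1757) = 3108*(12*(-287496)*77 + 1757) = 3108*(-265646304 + 1757) = 3108*(-265644547) = -825623252076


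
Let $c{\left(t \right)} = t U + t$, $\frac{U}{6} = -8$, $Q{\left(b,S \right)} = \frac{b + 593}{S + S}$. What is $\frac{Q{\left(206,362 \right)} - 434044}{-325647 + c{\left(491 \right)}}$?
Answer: $\frac{314247057}{252476176} \approx 1.2447$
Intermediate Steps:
$Q{\left(b,S \right)} = \frac{593 + b}{2 S}$
$U = -48$ ($U = 6 \left(-8\right) = -48$)
$c{\left(t \right)} = - 47 t$ ($c{\left(t \right)} = t \left(-48\right) + t = - 48 t + t = - 47 t$)
$\frac{Q{\left(206,362 \right)} - 434044}{-325647 + c{\left(491 \right)}} = \frac{\frac{593 + 206}{2 \cdot 362} - 434044}{-325647 - 23077} = \frac{\frac{1}{2} \cdot \frac{1}{362} \cdot 799 - 434044}{-325647 - 23077} = \frac{\frac{799}{724} - 434044}{-348724} = \left(- \frac{314247057}{724}\right) \left(- \frac{1}{348724}\right) = \frac{314247057}{252476176}$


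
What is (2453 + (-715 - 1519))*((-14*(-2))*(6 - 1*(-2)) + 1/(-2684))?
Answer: 131666085/2684 ≈ 49056.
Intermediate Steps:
(2453 + (-715 - 1519))*((-14*(-2))*(6 - 1*(-2)) + 1/(-2684)) = (2453 - 2234)*(28*(6 + 2) - 1/2684) = 219*(28*8 - 1/2684) = 219*(224 - 1/2684) = 219*(601215/2684) = 131666085/2684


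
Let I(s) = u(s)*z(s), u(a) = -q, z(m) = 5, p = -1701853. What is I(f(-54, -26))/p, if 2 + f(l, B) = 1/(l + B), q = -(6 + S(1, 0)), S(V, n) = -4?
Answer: -10/1701853 ≈ -5.8759e-6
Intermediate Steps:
q = -2 (q = -(6 - 4) = -1*2 = -2)
f(l, B) = -2 + 1/(B + l) (f(l, B) = -2 + 1/(l + B) = -2 + 1/(B + l))
u(a) = 2 (u(a) = -1*(-2) = 2)
I(s) = 10 (I(s) = 2*5 = 10)
I(f(-54, -26))/p = 10/(-1701853) = 10*(-1/1701853) = -10/1701853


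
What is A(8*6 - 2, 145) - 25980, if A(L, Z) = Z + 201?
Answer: -25634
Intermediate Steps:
A(L, Z) = 201 + Z
A(8*6 - 2, 145) - 25980 = (201 + 145) - 25980 = 346 - 25980 = -25634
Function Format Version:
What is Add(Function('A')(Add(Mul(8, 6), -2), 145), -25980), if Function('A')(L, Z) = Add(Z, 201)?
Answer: -25634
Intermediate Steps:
Function('A')(L, Z) = Add(201, Z)
Add(Function('A')(Add(Mul(8, 6), -2), 145), -25980) = Add(Add(201, 145), -25980) = Add(346, -25980) = -25634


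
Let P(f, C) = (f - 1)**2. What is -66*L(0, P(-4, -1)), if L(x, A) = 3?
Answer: -198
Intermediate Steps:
P(f, C) = (-1 + f)**2
-66*L(0, P(-4, -1)) = -66*3 = -198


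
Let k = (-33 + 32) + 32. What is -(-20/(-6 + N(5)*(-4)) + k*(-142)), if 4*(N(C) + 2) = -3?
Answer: 4406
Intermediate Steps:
N(C) = -11/4 (N(C) = -2 + (¼)*(-3) = -2 - ¾ = -11/4)
k = 31 (k = -1 + 32 = 31)
-(-20/(-6 + N(5)*(-4)) + k*(-142)) = -(-20/(-6 - 11/4*(-4)) + 31*(-142)) = -(-20/(-6 + 11) - 4402) = -(-20/5 - 4402) = -(-20*⅕ - 4402) = -(-4 - 4402) = -1*(-4406) = 4406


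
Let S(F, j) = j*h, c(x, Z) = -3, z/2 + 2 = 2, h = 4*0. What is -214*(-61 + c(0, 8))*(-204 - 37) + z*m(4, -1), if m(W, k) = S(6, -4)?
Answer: -3300736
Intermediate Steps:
h = 0
z = 0 (z = -4 + 2*2 = -4 + 4 = 0)
S(F, j) = 0 (S(F, j) = j*0 = 0)
m(W, k) = 0
-214*(-61 + c(0, 8))*(-204 - 37) + z*m(4, -1) = -214*(-61 - 3)*(-204 - 37) + 0*0 = -(-13696)*(-241) + 0 = -214*15424 + 0 = -3300736 + 0 = -3300736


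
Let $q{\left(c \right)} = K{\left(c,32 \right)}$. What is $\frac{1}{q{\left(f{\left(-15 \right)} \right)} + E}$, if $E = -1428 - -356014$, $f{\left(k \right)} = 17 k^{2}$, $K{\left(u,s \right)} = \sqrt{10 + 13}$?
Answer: $\frac{354586}{125731231373} - \frac{\sqrt{23}}{125731231373} \approx 2.8202 \cdot 10^{-6}$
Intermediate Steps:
$K{\left(u,s \right)} = \sqrt{23}$
$E = 354586$ ($E = -1428 + 356014 = 354586$)
$q{\left(c \right)} = \sqrt{23}$
$\frac{1}{q{\left(f{\left(-15 \right)} \right)} + E} = \frac{1}{\sqrt{23} + 354586} = \frac{1}{354586 + \sqrt{23}}$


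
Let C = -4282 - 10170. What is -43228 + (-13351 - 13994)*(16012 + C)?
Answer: -42701428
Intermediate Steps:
C = -14452
-43228 + (-13351 - 13994)*(16012 + C) = -43228 + (-13351 - 13994)*(16012 - 14452) = -43228 - 27345*1560 = -43228 - 42658200 = -42701428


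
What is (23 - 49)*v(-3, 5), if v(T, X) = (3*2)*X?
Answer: -780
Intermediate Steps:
v(T, X) = 6*X
(23 - 49)*v(-3, 5) = (23 - 49)*(6*5) = -26*30 = -780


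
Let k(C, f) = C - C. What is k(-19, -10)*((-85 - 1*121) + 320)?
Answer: 0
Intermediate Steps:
k(C, f) = 0
k(-19, -10)*((-85 - 1*121) + 320) = 0*((-85 - 1*121) + 320) = 0*((-85 - 121) + 320) = 0*(-206 + 320) = 0*114 = 0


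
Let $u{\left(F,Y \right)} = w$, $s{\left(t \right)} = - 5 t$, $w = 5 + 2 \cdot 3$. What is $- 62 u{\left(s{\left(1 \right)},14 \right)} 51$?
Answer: $-34782$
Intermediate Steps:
$w = 11$ ($w = 5 + 6 = 11$)
$u{\left(F,Y \right)} = 11$
$- 62 u{\left(s{\left(1 \right)},14 \right)} 51 = \left(-62\right) 11 \cdot 51 = \left(-682\right) 51 = -34782$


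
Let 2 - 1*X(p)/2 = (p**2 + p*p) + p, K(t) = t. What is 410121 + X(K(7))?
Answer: 409915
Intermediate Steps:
X(p) = 4 - 4*p**2 - 2*p (X(p) = 4 - 2*((p**2 + p*p) + p) = 4 - 2*((p**2 + p**2) + p) = 4 - 2*(2*p**2 + p) = 4 - 2*(p + 2*p**2) = 4 + (-4*p**2 - 2*p) = 4 - 4*p**2 - 2*p)
410121 + X(K(7)) = 410121 + (4 - 4*7**2 - 2*7) = 410121 + (4 - 4*49 - 14) = 410121 + (4 - 196 - 14) = 410121 - 206 = 409915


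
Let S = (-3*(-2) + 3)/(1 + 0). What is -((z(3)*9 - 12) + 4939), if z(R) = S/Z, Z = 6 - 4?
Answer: -9935/2 ≈ -4967.5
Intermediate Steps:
Z = 2
S = 9 (S = (6 + 3)/1 = 9*1 = 9)
z(R) = 9/2
-((z(3)*9 - 12) + 4939) = -(((9/2)*9 - 12) + 4939) = -((81/2 - 12) + 4939) = -(57/2 + 4939) = -1*9935/2 = -9935/2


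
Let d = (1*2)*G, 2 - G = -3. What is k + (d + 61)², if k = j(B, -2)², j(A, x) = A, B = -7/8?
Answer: 322673/64 ≈ 5041.8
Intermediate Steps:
G = 5 (G = 2 - 1*(-3) = 2 + 3 = 5)
B = -7/8 (B = -7*⅛ = -7/8 ≈ -0.87500)
d = 10 (d = (1*2)*5 = 2*5 = 10)
k = 49/64 (k = (-7/8)² = 49/64 ≈ 0.76563)
k + (d + 61)² = 49/64 + (10 + 61)² = 49/64 + 71² = 49/64 + 5041 = 322673/64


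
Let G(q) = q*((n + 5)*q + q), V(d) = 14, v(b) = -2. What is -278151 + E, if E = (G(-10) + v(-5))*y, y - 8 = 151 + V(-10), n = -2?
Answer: -209297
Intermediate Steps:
G(q) = 4*q**2 (G(q) = q*((-2 + 5)*q + q) = q*(3*q + q) = q*(4*q) = 4*q**2)
y = 173 (y = 8 + (151 + 14) = 8 + 165 = 173)
E = 68854 (E = (4*(-10)**2 - 2)*173 = (4*100 - 2)*173 = (400 - 2)*173 = 398*173 = 68854)
-278151 + E = -278151 + 68854 = -209297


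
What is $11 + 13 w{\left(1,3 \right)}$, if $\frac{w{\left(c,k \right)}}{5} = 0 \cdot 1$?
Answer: $11$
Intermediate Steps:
$w{\left(c,k \right)} = 0$ ($w{\left(c,k \right)} = 5 \cdot 0 \cdot 1 = 5 \cdot 0 = 0$)
$11 + 13 w{\left(1,3 \right)} = 11 + 13 \cdot 0 = 11 + 0 = 11$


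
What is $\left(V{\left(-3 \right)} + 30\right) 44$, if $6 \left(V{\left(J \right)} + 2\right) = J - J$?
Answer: $1232$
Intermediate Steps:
$V{\left(J \right)} = -2$ ($V{\left(J \right)} = -2 + \frac{J - J}{6} = -2 + \frac{1}{6} \cdot 0 = -2 + 0 = -2$)
$\left(V{\left(-3 \right)} + 30\right) 44 = \left(-2 + 30\right) 44 = 28 \cdot 44 = 1232$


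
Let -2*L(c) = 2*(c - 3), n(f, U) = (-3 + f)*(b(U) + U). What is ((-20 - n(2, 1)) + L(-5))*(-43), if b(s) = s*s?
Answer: 430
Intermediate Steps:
b(s) = s²
n(f, U) = (-3 + f)*(U + U²) (n(f, U) = (-3 + f)*(U² + U) = (-3 + f)*(U + U²))
L(c) = 3 - c (L(c) = -(c - 3) = -(-3 + c) = -(-6 + 2*c)/2 = 3 - c)
((-20 - n(2, 1)) + L(-5))*(-43) = ((-20 - (-3 + 2 - 3*1 + 1*2)) + (3 - 1*(-5)))*(-43) = ((-20 - (-3 + 2 - 3 + 2)) + (3 + 5))*(-43) = ((-20 - (-2)) + 8)*(-43) = ((-20 - 1*(-2)) + 8)*(-43) = ((-20 + 2) + 8)*(-43) = (-18 + 8)*(-43) = -10*(-43) = 430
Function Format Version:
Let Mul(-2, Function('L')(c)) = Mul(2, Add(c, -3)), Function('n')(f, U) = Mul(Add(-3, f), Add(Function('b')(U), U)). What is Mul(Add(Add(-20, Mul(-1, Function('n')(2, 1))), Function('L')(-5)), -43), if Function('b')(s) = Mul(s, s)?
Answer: 430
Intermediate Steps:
Function('b')(s) = Pow(s, 2)
Function('n')(f, U) = Mul(Add(-3, f), Add(U, Pow(U, 2))) (Function('n')(f, U) = Mul(Add(-3, f), Add(Pow(U, 2), U)) = Mul(Add(-3, f), Add(U, Pow(U, 2))))
Function('L')(c) = Add(3, Mul(-1, c)) (Function('L')(c) = Mul(Rational(-1, 2), Mul(2, Add(c, -3))) = Mul(Rational(-1, 2), Mul(2, Add(-3, c))) = Mul(Rational(-1, 2), Add(-6, Mul(2, c))) = Add(3, Mul(-1, c)))
Mul(Add(Add(-20, Mul(-1, Function('n')(2, 1))), Function('L')(-5)), -43) = Mul(Add(Add(-20, Mul(-1, Mul(1, Add(-3, 2, Mul(-3, 1), Mul(1, 2))))), Add(3, Mul(-1, -5))), -43) = Mul(Add(Add(-20, Mul(-1, Mul(1, Add(-3, 2, -3, 2)))), Add(3, 5)), -43) = Mul(Add(Add(-20, Mul(-1, Mul(1, -2))), 8), -43) = Mul(Add(Add(-20, Mul(-1, -2)), 8), -43) = Mul(Add(Add(-20, 2), 8), -43) = Mul(Add(-18, 8), -43) = Mul(-10, -43) = 430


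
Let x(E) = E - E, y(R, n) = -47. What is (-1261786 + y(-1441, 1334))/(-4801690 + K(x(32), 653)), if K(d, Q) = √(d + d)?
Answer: 1261833/4801690 ≈ 0.26279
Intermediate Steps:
x(E) = 0
K(d, Q) = √2*√d (K(d, Q) = √(2*d) = √2*√d)
(-1261786 + y(-1441, 1334))/(-4801690 + K(x(32), 653)) = (-1261786 - 47)/(-4801690 + √2*√0) = -1261833/(-4801690 + √2*0) = -1261833/(-4801690 + 0) = -1261833/(-4801690) = -1261833*(-1/4801690) = 1261833/4801690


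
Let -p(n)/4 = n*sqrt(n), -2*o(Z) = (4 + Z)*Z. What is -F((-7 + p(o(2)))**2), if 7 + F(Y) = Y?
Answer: 3414 + 336*I*sqrt(6) ≈ 3414.0 + 823.03*I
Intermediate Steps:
o(Z) = -Z*(4 + Z)/2 (o(Z) = -(4 + Z)*Z/2 = -Z*(4 + Z)/2)
p(n) = -4*n**(3/2) (p(n) = -4*n*sqrt(n) = -4*n**(3/2))
F(Y) = -7 + Y
-F((-7 + p(o(2)))**2) = -(-7 + (-7 - 4*(-I*(4 + 2)**(3/2)))**2) = -(-7 + (-7 - 4*(-6*I*sqrt(6)))**2) = -(-7 + (-7 - (-24)*I*sqrt(6))**2) = -(-7 + (-7 + 24*I*sqrt(6))**2) = 7 - (-7 + 24*I*sqrt(6))**2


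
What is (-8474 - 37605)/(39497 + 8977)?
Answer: -46079/48474 ≈ -0.95059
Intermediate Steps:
(-8474 - 37605)/(39497 + 8977) = -46079/48474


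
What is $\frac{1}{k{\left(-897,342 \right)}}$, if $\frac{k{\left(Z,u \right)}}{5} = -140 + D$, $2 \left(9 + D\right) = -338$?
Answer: $- \frac{1}{1590} \approx -0.00062893$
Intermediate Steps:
$D = -178$ ($D = -9 + \frac{1}{2} \left(-338\right) = -9 - 169 = -178$)
$k{\left(Z,u \right)} = -1590$ ($k{\left(Z,u \right)} = 5 \left(-140 - 178\right) = 5 \left(-318\right) = -1590$)
$\frac{1}{k{\left(-897,342 \right)}} = \frac{1}{-1590} = - \frac{1}{1590}$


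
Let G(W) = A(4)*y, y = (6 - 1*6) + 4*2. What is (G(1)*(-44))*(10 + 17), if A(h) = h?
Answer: -38016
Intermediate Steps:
y = 8 (y = (6 - 6) + 8 = 0 + 8 = 8)
G(W) = 32 (G(W) = 4*8 = 32)
(G(1)*(-44))*(10 + 17) = (32*(-44))*(10 + 17) = -1408*27 = -38016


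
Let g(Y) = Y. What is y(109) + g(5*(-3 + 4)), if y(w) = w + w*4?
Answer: 550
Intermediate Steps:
y(w) = 5*w (y(w) = w + 4*w = 5*w)
y(109) + g(5*(-3 + 4)) = 5*109 + 5*(-3 + 4) = 545 + 5*1 = 545 + 5 = 550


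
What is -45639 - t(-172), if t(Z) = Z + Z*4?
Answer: -44779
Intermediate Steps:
t(Z) = 5*Z (t(Z) = Z + 4*Z = 5*Z)
-45639 - t(-172) = -45639 - 5*(-172) = -45639 - 1*(-860) = -45639 + 860 = -44779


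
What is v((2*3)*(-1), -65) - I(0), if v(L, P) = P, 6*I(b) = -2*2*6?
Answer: -61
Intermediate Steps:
I(b) = -4 (I(b) = (-2*2*6)/6 = (-4*6)/6 = (1/6)*(-24) = -4)
v((2*3)*(-1), -65) - I(0) = -65 - 1*(-4) = -65 + 4 = -61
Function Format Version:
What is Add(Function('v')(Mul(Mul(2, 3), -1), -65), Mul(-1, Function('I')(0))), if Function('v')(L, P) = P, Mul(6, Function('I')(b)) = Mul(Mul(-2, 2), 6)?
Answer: -61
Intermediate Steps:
Function('I')(b) = -4 (Function('I')(b) = Mul(Rational(1, 6), Mul(Mul(-2, 2), 6)) = Mul(Rational(1, 6), Mul(-4, 6)) = Mul(Rational(1, 6), -24) = -4)
Add(Function('v')(Mul(Mul(2, 3), -1), -65), Mul(-1, Function('I')(0))) = Add(-65, Mul(-1, -4)) = Add(-65, 4) = -61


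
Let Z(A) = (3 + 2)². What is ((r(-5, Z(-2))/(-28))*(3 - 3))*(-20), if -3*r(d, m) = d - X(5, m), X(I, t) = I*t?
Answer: 0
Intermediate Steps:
Z(A) = 25 (Z(A) = 5² = 25)
r(d, m) = -d/3 + 5*m/3 (r(d, m) = -(d - 5*m)/3 = -d/3 + 5*m/3)
((r(-5, Z(-2))/(-28))*(3 - 3))*(-20) = (((-⅓*(-5) + (5/3)*25)/(-28))*(3 - 3))*(-20) = (((5/3 + 125/3)*(-1/28))*0)*(-20) = (((130/3)*(-1/28))*0)*(-20) = -65/42*0*(-20) = 0*(-20) = 0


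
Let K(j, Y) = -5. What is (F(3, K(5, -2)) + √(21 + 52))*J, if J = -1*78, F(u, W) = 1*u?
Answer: -234 - 78*√73 ≈ -900.43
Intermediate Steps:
F(u, W) = u
J = -78
(F(3, K(5, -2)) + √(21 + 52))*J = (3 + √(21 + 52))*(-78) = (3 + √73)*(-78) = -234 - 78*√73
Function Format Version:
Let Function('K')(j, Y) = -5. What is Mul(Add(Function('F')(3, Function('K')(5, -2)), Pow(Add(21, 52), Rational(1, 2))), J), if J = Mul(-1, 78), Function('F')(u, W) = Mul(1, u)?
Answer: Add(-234, Mul(-78, Pow(73, Rational(1, 2)))) ≈ -900.43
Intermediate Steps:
Function('F')(u, W) = u
J = -78
Mul(Add(Function('F')(3, Function('K')(5, -2)), Pow(Add(21, 52), Rational(1, 2))), J) = Mul(Add(3, Pow(Add(21, 52), Rational(1, 2))), -78) = Mul(Add(3, Pow(73, Rational(1, 2))), -78) = Add(-234, Mul(-78, Pow(73, Rational(1, 2))))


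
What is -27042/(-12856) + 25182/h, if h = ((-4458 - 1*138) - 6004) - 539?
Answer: -3753159/23867164 ≈ -0.15725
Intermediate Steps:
h = -11139 (h = ((-4458 - 138) - 6004) - 539 = (-4596 - 6004) - 539 = -10600 - 539 = -11139)
-27042/(-12856) + 25182/h = -27042/(-12856) + 25182/(-11139) = -27042*(-1/12856) + 25182*(-1/11139) = 13521/6428 - 8394/3713 = -3753159/23867164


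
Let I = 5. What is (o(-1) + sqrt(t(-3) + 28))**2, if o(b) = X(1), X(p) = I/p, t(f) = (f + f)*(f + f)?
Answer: 169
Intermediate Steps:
t(f) = 4*f**2 (t(f) = (2*f)*(2*f) = 4*f**2)
X(p) = 5/p
o(b) = 5 (o(b) = 5/1 = 5*1 = 5)
(o(-1) + sqrt(t(-3) + 28))**2 = (5 + sqrt(4*(-3)**2 + 28))**2 = (5 + sqrt(4*9 + 28))**2 = (5 + sqrt(36 + 28))**2 = (5 + sqrt(64))**2 = (5 + 8)**2 = 13**2 = 169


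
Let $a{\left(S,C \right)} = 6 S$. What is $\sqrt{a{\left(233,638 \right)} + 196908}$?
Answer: $3 \sqrt{22034} \approx 445.32$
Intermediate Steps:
$\sqrt{a{\left(233,638 \right)} + 196908} = \sqrt{6 \cdot 233 + 196908} = \sqrt{1398 + 196908} = \sqrt{198306} = 3 \sqrt{22034}$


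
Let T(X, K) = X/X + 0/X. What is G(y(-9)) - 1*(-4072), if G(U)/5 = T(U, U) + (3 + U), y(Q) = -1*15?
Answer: 4017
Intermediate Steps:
T(X, K) = 1 (T(X, K) = 1 + 0 = 1)
y(Q) = -15
G(U) = 20 + 5*U (G(U) = 5*(1 + (3 + U)) = 5*(4 + U) = 20 + 5*U)
G(y(-9)) - 1*(-4072) = (20 + 5*(-15)) - 1*(-4072) = (20 - 75) + 4072 = -55 + 4072 = 4017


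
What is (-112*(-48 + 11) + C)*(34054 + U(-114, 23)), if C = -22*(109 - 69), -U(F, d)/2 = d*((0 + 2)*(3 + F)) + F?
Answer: 145228416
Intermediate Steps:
U(F, d) = -2*F - 2*d*(6 + 2*F) (U(F, d) = -2*(d*((0 + 2)*(3 + F)) + F) = -2*(d*(2*(3 + F)) + F) = -2*(d*(6 + 2*F) + F) = -2*(F + d*(6 + 2*F)) = -2*F - 2*d*(6 + 2*F))
C = -880 (C = -22*40 = -880)
(-112*(-48 + 11) + C)*(34054 + U(-114, 23)) = (-112*(-48 + 11) - 880)*(34054 + (-12*23 - 2*(-114) - 4*(-114)*23)) = (-112*(-37) - 880)*(34054 + (-276 + 228 + 10488)) = (4144 - 880)*(34054 + 10440) = 3264*44494 = 145228416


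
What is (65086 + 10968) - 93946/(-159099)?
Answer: 12100209292/159099 ≈ 76055.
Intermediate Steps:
(65086 + 10968) - 93946/(-159099) = 76054 - 93946*(-1/159099) = 76054 + 93946/159099 = 12100209292/159099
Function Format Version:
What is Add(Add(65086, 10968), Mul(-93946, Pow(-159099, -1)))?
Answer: Rational(12100209292, 159099) ≈ 76055.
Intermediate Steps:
Add(Add(65086, 10968), Mul(-93946, Pow(-159099, -1))) = Add(76054, Mul(-93946, Rational(-1, 159099))) = Add(76054, Rational(93946, 159099)) = Rational(12100209292, 159099)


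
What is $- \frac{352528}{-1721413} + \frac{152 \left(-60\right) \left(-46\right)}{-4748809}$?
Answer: $\frac{951920957392}{8174661547117} \approx 0.11645$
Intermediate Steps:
$- \frac{352528}{-1721413} + \frac{152 \left(-60\right) \left(-46\right)}{-4748809} = \left(-352528\right) \left(- \frac{1}{1721413}\right) + \left(-9120\right) \left(-46\right) \left(- \frac{1}{4748809}\right) = \frac{352528}{1721413} + 419520 \left(- \frac{1}{4748809}\right) = \frac{352528}{1721413} - \frac{419520}{4748809} = \frac{951920957392}{8174661547117}$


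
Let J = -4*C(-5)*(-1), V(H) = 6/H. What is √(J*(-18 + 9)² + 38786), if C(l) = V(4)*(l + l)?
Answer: √33926 ≈ 184.19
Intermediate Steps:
C(l) = 3*l (C(l) = (6/4)*(l + l) = (6*(¼))*(2*l) = 3*(2*l)/2 = 3*l)
J = -60 (J = -12*(-5)*(-1) = -4*(-15)*(-1) = 60*(-1) = -60)
√(J*(-18 + 9)² + 38786) = √(-60*(-18 + 9)² + 38786) = √(-60*(-9)² + 38786) = √(-60*81 + 38786) = √(-4860 + 38786) = √33926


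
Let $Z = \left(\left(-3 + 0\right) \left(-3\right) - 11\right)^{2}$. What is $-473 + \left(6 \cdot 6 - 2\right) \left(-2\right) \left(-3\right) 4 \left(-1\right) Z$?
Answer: $-3737$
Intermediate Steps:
$Z = 4$ ($Z = \left(\left(-3\right) \left(-3\right) - 11\right)^{2} = \left(9 - 11\right)^{2} = \left(-2\right)^{2} = 4$)
$-473 + \left(6 \cdot 6 - 2\right) \left(-2\right) \left(-3\right) 4 \left(-1\right) Z = -473 + \left(6 \cdot 6 - 2\right) \left(-2\right) \left(-3\right) 4 \left(-1\right) 4 = -473 + \left(36 - 2\right) 6 \cdot 4 \left(-1\right) 4 = -473 + 34 \cdot 24 \left(-1\right) 4 = -473 + 816 \left(-1\right) 4 = -473 - 3264 = -3737$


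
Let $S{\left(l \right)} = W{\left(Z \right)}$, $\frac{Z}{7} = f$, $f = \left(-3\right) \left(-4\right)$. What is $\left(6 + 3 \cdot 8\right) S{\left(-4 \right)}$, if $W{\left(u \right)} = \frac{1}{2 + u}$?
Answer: $\frac{15}{43} \approx 0.34884$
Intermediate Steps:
$f = 12$
$Z = 84$ ($Z = 7 \cdot 12 = 84$)
$S{\left(l \right)} = \frac{1}{86}$ ($S{\left(l \right)} = \frac{1}{2 + 84} = \frac{1}{86}$)
$\left(6 + 3 \cdot 8\right) S{\left(-4 \right)} = \left(6 + 3 \cdot 8\right) \frac{1}{86} = \left(6 + 24\right) \frac{1}{86} = 30 \cdot \frac{1}{86} = \frac{15}{43}$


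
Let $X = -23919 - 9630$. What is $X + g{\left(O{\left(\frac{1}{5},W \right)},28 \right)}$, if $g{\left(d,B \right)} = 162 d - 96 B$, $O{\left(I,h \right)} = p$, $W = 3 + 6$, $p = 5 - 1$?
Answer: $-35589$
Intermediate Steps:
$p = 4$
$W = 9$
$O{\left(I,h \right)} = 4$
$X = -33549$ ($X = -23919 - 9630 = -33549$)
$g{\left(d,B \right)} = - 96 B + 162 d$
$X + g{\left(O{\left(\frac{1}{5},W \right)},28 \right)} = -33549 + \left(\left(-96\right) 28 + 162 \cdot 4\right) = -33549 + \left(-2688 + 648\right) = -33549 - 2040 = -35589$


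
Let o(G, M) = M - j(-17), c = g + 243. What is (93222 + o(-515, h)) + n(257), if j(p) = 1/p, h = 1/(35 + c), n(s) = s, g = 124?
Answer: 638835905/6834 ≈ 93479.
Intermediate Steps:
c = 367 (c = 124 + 243 = 367)
h = 1/402 (h = 1/(35 + 367) = 1/402 ≈ 0.0024876)
o(G, M) = 1/17 + M (o(G, M) = M - 1/(-17) = M - 1*(-1/17) = M + 1/17 = 1/17 + M)
(93222 + o(-515, h)) + n(257) = (93222 + (1/17 + 1/402)) + 257 = (93222 + 419/6834) + 257 = 637079567/6834 + 257 = 638835905/6834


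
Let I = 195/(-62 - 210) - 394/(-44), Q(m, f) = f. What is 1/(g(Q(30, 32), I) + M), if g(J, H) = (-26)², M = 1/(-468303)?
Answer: 468303/316572827 ≈ 0.0014793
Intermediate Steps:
I = 24647/2992 (I = 195/(-272) - 394*(-1/44) = 195*(-1/272) + 197/22 = -195/272 + 197/22 = 24647/2992 ≈ 8.2376)
M = -1/468303 ≈ -2.1354e-6
g(J, H) = 676
1/(g(Q(30, 32), I) + M) = 1/(676 - 1/468303) = 1/(316572827/468303) = 468303/316572827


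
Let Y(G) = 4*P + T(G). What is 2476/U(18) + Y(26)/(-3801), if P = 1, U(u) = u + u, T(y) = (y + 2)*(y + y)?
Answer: 779893/11403 ≈ 68.394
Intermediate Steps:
T(y) = 2*y*(2 + y) (T(y) = (2 + y)*(2*y) = 2*y*(2 + y))
U(u) = 2*u
Y(G) = 4 + 2*G*(2 + G) (Y(G) = 4*1 + 2*G*(2 + G) = 4 + 2*G*(2 + G))
2476/U(18) + Y(26)/(-3801) = 2476/((2*18)) + (4 + 2*26*(2 + 26))/(-3801) = 2476/36 + (4 + 2*26*28)*(-1/3801) = 2476*(1/36) + (4 + 1456)*(-1/3801) = 619/9 + 1460*(-1/3801) = 619/9 - 1460/3801 = 779893/11403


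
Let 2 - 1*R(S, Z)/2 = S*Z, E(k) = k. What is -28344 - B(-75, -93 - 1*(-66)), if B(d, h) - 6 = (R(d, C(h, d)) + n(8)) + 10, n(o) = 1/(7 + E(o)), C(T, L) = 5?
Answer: -436711/15 ≈ -29114.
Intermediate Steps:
R(S, Z) = 4 - 2*S*Z
n(o) = 1/(7 + o)
B(d, h) = 301/15 - 10*d (B(d, h) = 6 + (((4 - 2*d*5) + 1/(7 + 8)) + 10) = 6 + (((4 - 10*d) + 1/15) + 10) = 6 + ((61/15 - 10*d) + 10) = 6 + (211/15 - 10*d) = 301/15 - 10*d)
-28344 - B(-75, -93 - 1*(-66)) = -28344 - (301/15 - 10*(-75)) = -28344 - (301/15 + 750) = -28344 - 1*11551/15 = -28344 - 11551/15 = -436711/15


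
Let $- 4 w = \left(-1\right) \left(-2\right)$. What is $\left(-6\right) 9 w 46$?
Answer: $1242$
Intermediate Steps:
$w = - \frac{1}{2}$ ($w = - \frac{\left(-1\right) \left(-2\right)}{4} = \left(- \frac{1}{4}\right) 2 = - \frac{1}{2} \approx -0.5$)
$\left(-6\right) 9 w 46 = \left(-6\right) 9 \left(- \frac{1}{2}\right) 46 = \left(-54\right) \left(- \frac{1}{2}\right) 46 = 27 \cdot 46 = 1242$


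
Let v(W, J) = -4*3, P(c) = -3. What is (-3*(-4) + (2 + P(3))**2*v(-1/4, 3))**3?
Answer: 0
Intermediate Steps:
v(W, J) = -12
(-3*(-4) + (2 + P(3))**2*v(-1/4, 3))**3 = (-3*(-4) + (2 - 3)**2*(-12))**3 = (12 + (-1)**2*(-12))**3 = (12 + 1*(-12))**3 = (12 - 12)**3 = 0**3 = 0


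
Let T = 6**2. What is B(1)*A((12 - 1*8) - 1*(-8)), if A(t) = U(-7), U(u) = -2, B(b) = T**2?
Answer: -2592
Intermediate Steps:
T = 36
B(b) = 1296 (B(b) = 36**2 = 1296)
A(t) = -2
B(1)*A((12 - 1*8) - 1*(-8)) = 1296*(-2) = -2592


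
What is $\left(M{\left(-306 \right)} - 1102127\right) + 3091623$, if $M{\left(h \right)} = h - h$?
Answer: $1989496$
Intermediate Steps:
$M{\left(h \right)} = 0$
$\left(M{\left(-306 \right)} - 1102127\right) + 3091623 = \left(0 - 1102127\right) + 3091623 = -1102127 + 3091623 = 1989496$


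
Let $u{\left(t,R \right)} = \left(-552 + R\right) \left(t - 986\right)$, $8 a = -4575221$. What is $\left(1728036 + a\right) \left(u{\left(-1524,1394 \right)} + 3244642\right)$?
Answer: $\frac{5231374034937}{4} \approx 1.3078 \cdot 10^{12}$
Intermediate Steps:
$a = - \frac{4575221}{8}$ ($a = \frac{1}{8} \left(-4575221\right) = - \frac{4575221}{8} \approx -5.719 \cdot 10^{5}$)
$u{\left(t,R \right)} = \left(-986 + t\right) \left(-552 + R\right)$ ($u{\left(t,R \right)} = \left(-552 + R\right) \left(-986 + t\right) = \left(-986 + t\right) \left(-552 + R\right)$)
$\left(1728036 + a\right) \left(u{\left(-1524,1394 \right)} + 3244642\right) = \left(1728036 - \frac{4575221}{8}\right) \left(\left(544272 - 1374484 - -841248 + 1394 \left(-1524\right)\right) + 3244642\right) = \frac{9249067 \left(\left(544272 - 1374484 + 841248 - 2124456\right) + 3244642\right)}{8} = \frac{9249067 \left(-2113420 + 3244642\right)}{8} = \frac{9249067}{8} \cdot 1131222 = \frac{5231374034937}{4}$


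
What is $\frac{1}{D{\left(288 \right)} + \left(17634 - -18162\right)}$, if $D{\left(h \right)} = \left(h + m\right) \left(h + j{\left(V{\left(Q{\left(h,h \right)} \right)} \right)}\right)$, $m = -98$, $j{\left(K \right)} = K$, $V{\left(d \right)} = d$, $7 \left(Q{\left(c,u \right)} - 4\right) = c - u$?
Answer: $\frac{1}{91276} \approx 1.0956 \cdot 10^{-5}$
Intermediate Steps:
$Q{\left(c,u \right)} = 4 - \frac{u}{7} + \frac{c}{7}$ ($Q{\left(c,u \right)} = 4 + \frac{c - u}{7} = 4 + \left(- \frac{u}{7} + \frac{c}{7}\right) = 4 - \frac{u}{7} + \frac{c}{7}$)
$D{\left(h \right)} = \left(-98 + h\right) \left(4 + h\right)$ ($D{\left(h \right)} = \left(h - 98\right) \left(h + \left(4 - \frac{h}{7} + \frac{h}{7}\right)\right) = \left(-98 + h\right) \left(h + 4\right) = \left(-98 + h\right) \left(4 + h\right)$)
$\frac{1}{D{\left(288 \right)} + \left(17634 - -18162\right)} = \frac{1}{\left(-392 + 288^{2} - 27072\right) + \left(17634 - -18162\right)} = \frac{1}{\left(-392 + 82944 - 27072\right) + \left(17634 + 18162\right)} = \frac{1}{55480 + 35796} = \frac{1}{91276}$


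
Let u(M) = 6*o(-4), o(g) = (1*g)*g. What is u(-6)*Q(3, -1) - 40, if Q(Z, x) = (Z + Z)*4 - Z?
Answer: 1976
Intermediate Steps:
o(g) = g**2 (o(g) = g*g = g**2)
u(M) = 96 (u(M) = 6*(-4)**2 = 6*16 = 96)
Q(Z, x) = 7*Z (Q(Z, x) = (2*Z)*4 - Z = 8*Z - Z = 7*Z)
u(-6)*Q(3, -1) - 40 = 96*(7*3) - 40 = 96*21 - 40 = 2016 - 40 = 1976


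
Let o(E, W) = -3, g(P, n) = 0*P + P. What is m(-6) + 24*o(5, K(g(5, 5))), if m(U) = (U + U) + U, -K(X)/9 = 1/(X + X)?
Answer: -90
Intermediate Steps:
g(P, n) = P (g(P, n) = 0 + P = P)
K(X) = -9/(2*X) (K(X) = -9/(X + X) = -9*1/(2*X) = -9/(2*X))
m(U) = 3*U (m(U) = 2*U + U = 3*U)
m(-6) + 24*o(5, K(g(5, 5))) = 3*(-6) + 24*(-3) = -18 - 72 = -90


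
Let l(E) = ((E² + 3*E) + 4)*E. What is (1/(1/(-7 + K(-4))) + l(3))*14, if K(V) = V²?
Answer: 1050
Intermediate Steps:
l(E) = E*(4 + E² + 3*E) (l(E) = (4 + E² + 3*E)*E = E*(4 + E² + 3*E))
(1/(1/(-7 + K(-4))) + l(3))*14 = (1/(1/(-7 + (-4)²)) + 3*(4 + 3² + 3*3))*14 = (1/(1/(-7 + 16)) + 3*(4 + 9 + 9))*14 = (1/(1/9) + 3*22)*14 = (1/(⅑) + 66)*14 = (9 + 66)*14 = 75*14 = 1050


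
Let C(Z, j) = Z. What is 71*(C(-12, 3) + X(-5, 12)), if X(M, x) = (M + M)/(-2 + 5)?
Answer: -3266/3 ≈ -1088.7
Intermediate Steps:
X(M, x) = 2*M/3 (X(M, x) = (2*M)/3 = (2*M)*(1/3) = 2*M/3)
71*(C(-12, 3) + X(-5, 12)) = 71*(-12 + (2/3)*(-5)) = 71*(-12 - 10/3) = 71*(-46/3) = -3266/3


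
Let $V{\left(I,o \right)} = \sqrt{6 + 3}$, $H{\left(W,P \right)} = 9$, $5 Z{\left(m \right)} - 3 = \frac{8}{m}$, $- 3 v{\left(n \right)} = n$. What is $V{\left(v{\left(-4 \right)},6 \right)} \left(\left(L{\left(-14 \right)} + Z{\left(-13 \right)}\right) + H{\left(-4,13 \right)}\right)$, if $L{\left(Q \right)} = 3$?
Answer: $\frac{2433}{65} \approx 37.431$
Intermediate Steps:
$v{\left(n \right)} = - \frac{n}{3}$
$Z{\left(m \right)} = \frac{3}{5} + \frac{8}{5 m}$ ($Z{\left(m \right)} = \frac{3}{5} + \frac{8 \frac{1}{m}}{5} = \frac{3}{5} + \frac{8}{5 m}$)
$V{\left(I,o \right)} = 3$ ($V{\left(I,o \right)} = \sqrt{9} = 3$)
$V{\left(v{\left(-4 \right)},6 \right)} \left(\left(L{\left(-14 \right)} + Z{\left(-13 \right)}\right) + H{\left(-4,13 \right)}\right) = 3 \left(\left(3 + \frac{8 + 3 \left(-13\right)}{5 \left(-13\right)}\right) + 9\right) = 3 \left(\left(3 + \frac{1}{5} \left(- \frac{1}{13}\right) \left(8 - 39\right)\right) + 9\right) = 3 \left(\left(3 + \frac{1}{5} \left(- \frac{1}{13}\right) \left(-31\right)\right) + 9\right) = 3 \left(\left(3 + \frac{31}{65}\right) + 9\right) = 3 \left(\frac{226}{65} + 9\right) = 3 \cdot \frac{811}{65} = \frac{2433}{65}$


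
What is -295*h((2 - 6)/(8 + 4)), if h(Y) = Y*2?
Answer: 590/3 ≈ 196.67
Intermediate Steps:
h(Y) = 2*Y
-295*h((2 - 6)/(8 + 4)) = -590*(2 - 6)/(8 + 4) = -590*(-4/12) = -590*(-4*1/12) = -590*(-1)/3 = -295*(-⅔) = 590/3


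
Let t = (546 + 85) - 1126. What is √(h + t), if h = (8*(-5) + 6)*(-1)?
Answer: I*√461 ≈ 21.471*I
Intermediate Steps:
h = 34 (h = (-40 + 6)*(-1) = -34*(-1) = 34)
t = -495 (t = 631 - 1126 = -495)
√(h + t) = √(34 - 495) = √(-461) = I*√461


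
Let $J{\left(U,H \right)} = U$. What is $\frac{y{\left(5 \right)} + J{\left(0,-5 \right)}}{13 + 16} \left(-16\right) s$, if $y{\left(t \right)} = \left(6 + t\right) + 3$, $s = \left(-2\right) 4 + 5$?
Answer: $\frac{672}{29} \approx 23.172$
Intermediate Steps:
$s = -3$ ($s = -8 + 5 = -3$)
$y{\left(t \right)} = 9 + t$
$\frac{y{\left(5 \right)} + J{\left(0,-5 \right)}}{13 + 16} \left(-16\right) s = \frac{\left(9 + 5\right) + 0}{13 + 16} \left(-16\right) \left(-3\right) = \frac{14 + 0}{29} \left(-16\right) \left(-3\right) = 14 \cdot \frac{1}{29} \left(-16\right) \left(-3\right) = \frac{14}{29} \left(-16\right) \left(-3\right) = \left(- \frac{224}{29}\right) \left(-3\right) = \frac{672}{29}$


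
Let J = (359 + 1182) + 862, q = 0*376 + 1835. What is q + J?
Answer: 4238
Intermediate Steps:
q = 1835 (q = 0 + 1835 = 1835)
J = 2403 (J = 1541 + 862 = 2403)
q + J = 1835 + 2403 = 4238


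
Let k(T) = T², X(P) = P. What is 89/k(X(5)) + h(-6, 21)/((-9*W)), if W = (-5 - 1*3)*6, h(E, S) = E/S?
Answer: 134543/37800 ≈ 3.5593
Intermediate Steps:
W = -48 (W = (-5 - 3)*6 = -8*6 = -48)
89/k(X(5)) + h(-6, 21)/((-9*W)) = 89/(5²) + (-6/21)/((-9*(-48))) = 89/25 - 6*1/21/432 = 89*(1/25) - 2/7*1/432 = 89/25 - 1/1512 = 134543/37800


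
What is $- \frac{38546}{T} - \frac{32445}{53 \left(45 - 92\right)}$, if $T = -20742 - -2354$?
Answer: $\frac{346308373}{22902254} \approx 15.121$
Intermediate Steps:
$T = -18388$ ($T = -20742 + 2354 = -18388$)
$- \frac{38546}{T} - \frac{32445}{53 \left(45 - 92\right)} = - \frac{38546}{-18388} - \frac{32445}{53 \left(45 - 92\right)} = \left(-38546\right) \left(- \frac{1}{18388}\right) - \frac{32445}{53 \left(-47\right)} = \frac{19273}{9194} - \frac{32445}{-2491} = \frac{19273}{9194} - - \frac{32445}{2491} = \frac{19273}{9194} + \frac{32445}{2491} = \frac{346308373}{22902254}$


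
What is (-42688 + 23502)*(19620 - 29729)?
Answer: 193951274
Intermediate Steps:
(-42688 + 23502)*(19620 - 29729) = -19186*(-10109) = 193951274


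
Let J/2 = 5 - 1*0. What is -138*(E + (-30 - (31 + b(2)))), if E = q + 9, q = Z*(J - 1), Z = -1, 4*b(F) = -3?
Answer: 16629/2 ≈ 8314.5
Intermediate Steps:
b(F) = -¾ (b(F) = (¼)*(-3) = -¾)
J = 10 (J = 2*(5 - 1*0) = 2*(5 + 0) = 2*5 = 10)
q = -9 (q = -(10 - 1) = -1*9 = -9)
E = 0 (E = -9 + 9 = 0)
-138*(E + (-30 - (31 + b(2)))) = -138*(0 + (-30 - (31 - ¾))) = -138*(0 + (-30 - 1*121/4)) = -138*(0 + (-30 - 121/4)) = -138*(0 - 241/4) = -138*(-241/4) = 16629/2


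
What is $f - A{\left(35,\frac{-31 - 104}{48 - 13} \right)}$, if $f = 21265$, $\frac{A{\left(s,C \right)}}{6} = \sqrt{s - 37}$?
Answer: $21265 - 6 i \sqrt{2} \approx 21265.0 - 8.4853 i$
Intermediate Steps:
$A{\left(s,C \right)} = 6 \sqrt{-37 + s}$ ($A{\left(s,C \right)} = 6 \sqrt{s - 37} = 6 \sqrt{-37 + s}$)
$f - A{\left(35,\frac{-31 - 104}{48 - 13} \right)} = 21265 - 6 \sqrt{-37 + 35} = 21265 - 6 \sqrt{-2} = 21265 - 6 i \sqrt{2}$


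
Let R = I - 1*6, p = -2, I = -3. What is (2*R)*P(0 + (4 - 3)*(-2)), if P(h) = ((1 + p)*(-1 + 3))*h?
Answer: -72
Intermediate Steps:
R = -9 (R = -3 - 1*6 = -3 - 6 = -9)
P(h) = -2*h (P(h) = ((1 - 2)*(-1 + 3))*h = (-1*2)*h = -2*h)
(2*R)*P(0 + (4 - 3)*(-2)) = (2*(-9))*(-2*(0 + (4 - 3)*(-2))) = -(-36)*(0 + 1*(-2)) = -(-36)*(0 - 2) = -(-36)*(-2) = -18*4 = -72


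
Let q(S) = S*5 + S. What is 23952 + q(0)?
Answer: 23952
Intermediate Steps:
q(S) = 6*S (q(S) = 5*S + S = 6*S)
23952 + q(0) = 23952 + 6*0 = 23952 + 0 = 23952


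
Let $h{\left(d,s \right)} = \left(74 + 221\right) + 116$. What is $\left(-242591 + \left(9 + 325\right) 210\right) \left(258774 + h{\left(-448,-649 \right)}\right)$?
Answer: $-44696712435$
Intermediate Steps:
$h{\left(d,s \right)} = 411$ ($h{\left(d,s \right)} = 295 + 116 = 411$)
$\left(-242591 + \left(9 + 325\right) 210\right) \left(258774 + h{\left(-448,-649 \right)}\right) = \left(-242591 + \left(9 + 325\right) 210\right) \left(258774 + 411\right) = \left(-242591 + 334 \cdot 210\right) 259185 = \left(-242591 + 70140\right) 259185 = \left(-172451\right) 259185 = -44696712435$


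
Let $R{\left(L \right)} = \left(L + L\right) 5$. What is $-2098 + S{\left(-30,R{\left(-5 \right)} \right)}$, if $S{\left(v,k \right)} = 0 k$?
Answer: $-2098$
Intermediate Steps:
$R{\left(L \right)} = 10 L$ ($R{\left(L \right)} = 2 L 5 = 10 L$)
$S{\left(v,k \right)} = 0$
$-2098 + S{\left(-30,R{\left(-5 \right)} \right)} = -2098 + 0 = -2098$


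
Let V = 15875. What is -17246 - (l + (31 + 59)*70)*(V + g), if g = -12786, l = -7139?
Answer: 2574425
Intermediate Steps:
-17246 - (l + (31 + 59)*70)*(V + g) = -17246 - (-7139 + (31 + 59)*70)*(15875 - 12786) = -17246 - (-7139 + 90*70)*3089 = -17246 - (-7139 + 6300)*3089 = -17246 - (-839)*3089 = -17246 - 1*(-2591671) = -17246 + 2591671 = 2574425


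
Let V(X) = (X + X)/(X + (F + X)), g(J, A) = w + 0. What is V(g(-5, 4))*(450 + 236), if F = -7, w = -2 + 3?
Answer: -1372/5 ≈ -274.40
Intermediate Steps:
w = 1
g(J, A) = 1 (g(J, A) = 1 + 0 = 1)
V(X) = 2*X/(-7 + 2*X) (V(X) = (X + X)/(X + (-7 + X)) = (2*X)/(-7 + 2*X) = 2*X/(-7 + 2*X))
V(g(-5, 4))*(450 + 236) = (2*1/(-7 + 2*1))*(450 + 236) = (2*1/(-7 + 2))*686 = (2*1/(-5))*686 = (2*1*(-1/5))*686 = -2/5*686 = -1372/5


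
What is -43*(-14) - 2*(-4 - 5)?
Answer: 620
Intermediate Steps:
-43*(-14) - 2*(-4 - 5) = 602 - 2*(-9) = 602 + 18 = 620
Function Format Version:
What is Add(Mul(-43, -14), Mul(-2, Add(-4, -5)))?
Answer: 620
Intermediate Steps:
Add(Mul(-43, -14), Mul(-2, Add(-4, -5))) = Add(602, Mul(-2, -9)) = Add(602, 18) = 620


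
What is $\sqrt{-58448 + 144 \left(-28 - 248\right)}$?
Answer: $76 i \sqrt{17} \approx 313.36 i$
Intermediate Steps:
$\sqrt{-58448 + 144 \left(-28 - 248\right)} = \sqrt{-58448 + 144 \left(-276\right)} = \sqrt{-58448 - 39744} = \sqrt{-98192} = 76 i \sqrt{17}$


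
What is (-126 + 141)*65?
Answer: 975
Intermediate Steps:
(-126 + 141)*65 = 15*65 = 975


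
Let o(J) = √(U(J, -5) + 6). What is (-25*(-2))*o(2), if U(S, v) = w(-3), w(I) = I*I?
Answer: 50*√15 ≈ 193.65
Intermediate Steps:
w(I) = I²
U(S, v) = 9 (U(S, v) = (-3)² = 9)
o(J) = √15 (o(J) = √(9 + 6) = √15)
(-25*(-2))*o(2) = (-25*(-2))*√15 = 50*√15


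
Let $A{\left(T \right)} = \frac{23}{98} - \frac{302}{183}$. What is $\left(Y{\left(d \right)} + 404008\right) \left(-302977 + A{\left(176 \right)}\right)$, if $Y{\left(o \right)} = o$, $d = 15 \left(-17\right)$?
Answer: $- \frac{313405474105495}{2562} \approx -1.2233 \cdot 10^{11}$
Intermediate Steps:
$d = -255$
$A{\left(T \right)} = - \frac{25387}{17934}$ ($A{\left(T \right)} = 23 \cdot \frac{1}{98} - \frac{302}{183} = \frac{23}{98} - \frac{302}{183} = - \frac{25387}{17934}$)
$\left(Y{\left(d \right)} + 404008\right) \left(-302977 + A{\left(176 \right)}\right) = \left(-255 + 404008\right) \left(-302977 - \frac{25387}{17934}\right) = 403753 \left(- \frac{5433614905}{17934}\right) = - \frac{313405474105495}{2562}$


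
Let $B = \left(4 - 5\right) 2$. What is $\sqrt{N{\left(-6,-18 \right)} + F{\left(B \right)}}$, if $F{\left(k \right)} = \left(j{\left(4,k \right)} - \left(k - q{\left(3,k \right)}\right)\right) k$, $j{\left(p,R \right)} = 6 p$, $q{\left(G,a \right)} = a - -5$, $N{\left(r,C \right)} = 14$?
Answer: $2 i \sqrt{11} \approx 6.6332 i$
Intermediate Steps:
$B = -2$ ($B = \left(-1\right) 2 = -2$)
$q{\left(G,a \right)} = 5 + a$ ($q{\left(G,a \right)} = a + 5 = 5 + a$)
$F{\left(k \right)} = 29 k$ ($F{\left(k \right)} = \left(6 \cdot 4 + \left(\left(5 + k\right) - k\right)\right) k = \left(24 + 5\right) k = 29 k$)
$\sqrt{N{\left(-6,-18 \right)} + F{\left(B \right)}} = \sqrt{14 + 29 \left(-2\right)} = \sqrt{14 - 58} = \sqrt{-44} = 2 i \sqrt{11}$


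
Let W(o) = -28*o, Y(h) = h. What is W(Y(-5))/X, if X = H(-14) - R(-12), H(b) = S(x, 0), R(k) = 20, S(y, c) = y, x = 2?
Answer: -70/9 ≈ -7.7778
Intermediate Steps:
H(b) = 2
X = -18 (X = 2 - 1*20 = 2 - 20 = -18)
W(Y(-5))/X = -28*(-5)/(-18) = 140*(-1/18) = -70/9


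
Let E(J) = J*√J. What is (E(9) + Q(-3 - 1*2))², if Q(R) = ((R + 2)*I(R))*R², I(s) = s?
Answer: 161604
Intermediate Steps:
E(J) = J^(3/2)
Q(R) = R³*(2 + R) (Q(R) = ((R + 2)*R)*R² = ((2 + R)*R)*R² = (R*(2 + R))*R² = R³*(2 + R))
(E(9) + Q(-3 - 1*2))² = (9^(3/2) + (-3 - 1*2)³*(2 + (-3 - 1*2)))² = (27 + (-3 - 2)³*(2 + (-3 - 2)))² = (27 + (-5)³*(2 - 5))² = (27 - 125*(-3))² = (27 + 375)² = 402² = 161604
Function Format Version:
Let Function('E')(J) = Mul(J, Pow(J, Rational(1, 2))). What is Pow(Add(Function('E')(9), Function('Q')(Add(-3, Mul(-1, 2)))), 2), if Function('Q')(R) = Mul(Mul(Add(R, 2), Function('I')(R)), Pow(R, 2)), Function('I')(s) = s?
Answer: 161604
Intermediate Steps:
Function('E')(J) = Pow(J, Rational(3, 2))
Function('Q')(R) = Mul(Pow(R, 3), Add(2, R)) (Function('Q')(R) = Mul(Mul(Add(R, 2), R), Pow(R, 2)) = Mul(Mul(Add(2, R), R), Pow(R, 2)) = Mul(Mul(R, Add(2, R)), Pow(R, 2)) = Mul(Pow(R, 3), Add(2, R)))
Pow(Add(Function('E')(9), Function('Q')(Add(-3, Mul(-1, 2)))), 2) = Pow(Add(Pow(9, Rational(3, 2)), Mul(Pow(Add(-3, Mul(-1, 2)), 3), Add(2, Add(-3, Mul(-1, 2))))), 2) = Pow(Add(27, Mul(Pow(Add(-3, -2), 3), Add(2, Add(-3, -2)))), 2) = Pow(Add(27, Mul(Pow(-5, 3), Add(2, -5))), 2) = Pow(Add(27, Mul(-125, -3)), 2) = Pow(Add(27, 375), 2) = Pow(402, 2) = 161604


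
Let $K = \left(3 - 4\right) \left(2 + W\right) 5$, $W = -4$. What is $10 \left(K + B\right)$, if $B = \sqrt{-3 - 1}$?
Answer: $100 + 20 i \approx 100.0 + 20.0 i$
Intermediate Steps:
$B = 2 i$ ($B = \sqrt{-4} = 2 i \approx 2.0 i$)
$K = 10$ ($K = \left(3 - 4\right) \left(2 - 4\right) 5 = \left(-1\right) \left(-2\right) 5 = 2 \cdot 5 = 10$)
$10 \left(K + B\right) = 10 \left(10 + 2 i\right) = 100 + 20 i$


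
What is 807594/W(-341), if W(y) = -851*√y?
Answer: 807594*I*√341/290191 ≈ 51.391*I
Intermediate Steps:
807594/W(-341) = 807594/((-851*I*√341)) = 807594*(I*√341/290191) = 807594*I*√341/290191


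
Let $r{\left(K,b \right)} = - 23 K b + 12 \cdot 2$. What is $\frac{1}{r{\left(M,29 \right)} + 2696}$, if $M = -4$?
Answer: $\frac{1}{5388} \approx 0.0001856$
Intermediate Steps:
$r{\left(K,b \right)} = 24 - 23 K b$ ($r{\left(K,b \right)} = - 23 K b + 24 = 24 - 23 K b$)
$\frac{1}{r{\left(M,29 \right)} + 2696} = \frac{1}{\left(24 - \left(-92\right) 29\right) + 2696} = \frac{1}{\left(24 + 2668\right) + 2696} = \frac{1}{2692 + 2696} = \frac{1}{5388}$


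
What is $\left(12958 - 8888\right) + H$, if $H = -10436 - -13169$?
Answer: $6803$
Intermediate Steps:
$H = 2733$ ($H = -10436 + 13169 = 2733$)
$\left(12958 - 8888\right) + H = \left(12958 - 8888\right) + 2733 = 4070 + 2733 = 6803$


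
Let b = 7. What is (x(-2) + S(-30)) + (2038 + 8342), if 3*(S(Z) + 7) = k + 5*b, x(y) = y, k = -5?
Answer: 10381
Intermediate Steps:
S(Z) = 3 (S(Z) = -7 + (-5 + 5*7)/3 = -7 + (-5 + 35)/3 = -7 + (⅓)*30 = -7 + 10 = 3)
(x(-2) + S(-30)) + (2038 + 8342) = (-2 + 3) + (2038 + 8342) = 1 + 10380 = 10381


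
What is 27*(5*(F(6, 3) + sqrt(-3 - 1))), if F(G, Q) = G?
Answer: 810 + 270*I ≈ 810.0 + 270.0*I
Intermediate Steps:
27*(5*(F(6, 3) + sqrt(-3 - 1))) = 27*(5*(6 + sqrt(-3 - 1))) = 27*(5*(6 + sqrt(-4))) = 27*(5*(6 + 2*I)) = 27*(30 + 10*I) = 810 + 270*I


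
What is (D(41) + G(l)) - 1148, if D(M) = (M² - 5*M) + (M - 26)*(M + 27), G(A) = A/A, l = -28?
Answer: 1349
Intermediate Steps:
G(A) = 1
D(M) = M² - 5*M + (-26 + M)*(27 + M) (D(M) = (M² - 5*M) + (-26 + M)*(27 + M) = M² - 5*M + (-26 + M)*(27 + M))
(D(41) + G(l)) - 1148 = ((-702 - 4*41 + 2*41²) + 1) - 1148 = ((-702 - 164 + 2*1681) + 1) - 1148 = ((-702 - 164 + 3362) + 1) - 1148 = (2496 + 1) - 1148 = 2497 - 1148 = 1349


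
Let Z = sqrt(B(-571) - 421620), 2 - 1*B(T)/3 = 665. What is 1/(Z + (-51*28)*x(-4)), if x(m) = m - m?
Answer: -I*sqrt(423609)/423609 ≈ -0.0015364*I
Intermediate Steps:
B(T) = -1989 (B(T) = 6 - 3*665 = 6 - 1995 = -1989)
x(m) = 0
Z = I*sqrt(423609) (Z = sqrt(-1989 - 421620) = sqrt(-423609) = I*sqrt(423609) ≈ 650.85*I)
1/(Z + (-51*28)*x(-4)) = 1/(I*sqrt(423609) - 51*28*0) = 1/(I*sqrt(423609) - 1428*0) = 1/(I*sqrt(423609) + 0) = 1/(I*sqrt(423609)) = -I*sqrt(423609)/423609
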